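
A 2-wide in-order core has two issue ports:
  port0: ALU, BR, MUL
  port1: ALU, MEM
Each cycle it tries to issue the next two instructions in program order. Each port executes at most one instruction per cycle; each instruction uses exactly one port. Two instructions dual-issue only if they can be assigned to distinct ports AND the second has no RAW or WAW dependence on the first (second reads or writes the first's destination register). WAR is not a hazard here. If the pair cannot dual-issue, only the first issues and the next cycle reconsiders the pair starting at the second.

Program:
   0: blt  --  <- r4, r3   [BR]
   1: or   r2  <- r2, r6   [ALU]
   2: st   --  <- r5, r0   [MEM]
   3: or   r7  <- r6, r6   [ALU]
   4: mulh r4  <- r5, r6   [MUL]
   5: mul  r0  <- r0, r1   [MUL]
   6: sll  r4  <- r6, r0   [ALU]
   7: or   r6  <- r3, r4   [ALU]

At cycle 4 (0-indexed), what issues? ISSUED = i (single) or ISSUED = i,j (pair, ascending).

t=0 i0,i1:blt.BR+or.ALU ; pair
t=1 i2,i3:st.MEM+or.ALU ; pair
t=2 i4:mulh.MUL ; no-port MUL/MUL
t=3 i5:mul.MUL ; RAW r0
t=4 i6:sll.ALU ; RAW r4
t=5 i7:or.ALU ; tail

ISSUED = 6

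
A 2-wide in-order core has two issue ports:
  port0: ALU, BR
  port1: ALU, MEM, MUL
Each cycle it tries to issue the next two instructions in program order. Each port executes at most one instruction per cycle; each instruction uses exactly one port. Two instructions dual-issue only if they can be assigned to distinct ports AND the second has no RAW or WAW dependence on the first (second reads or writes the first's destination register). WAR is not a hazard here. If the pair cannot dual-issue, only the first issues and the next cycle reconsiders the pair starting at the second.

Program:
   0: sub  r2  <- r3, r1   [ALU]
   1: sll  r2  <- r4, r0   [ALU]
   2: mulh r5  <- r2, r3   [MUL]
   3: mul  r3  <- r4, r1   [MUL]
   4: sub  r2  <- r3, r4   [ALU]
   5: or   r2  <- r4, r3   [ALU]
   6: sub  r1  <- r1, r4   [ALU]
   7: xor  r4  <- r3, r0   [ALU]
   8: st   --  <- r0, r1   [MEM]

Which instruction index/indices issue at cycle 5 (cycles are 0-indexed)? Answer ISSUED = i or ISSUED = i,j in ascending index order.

ISSUED = 5,6

[0] i0  sub  -- WAW r2
[1] i1  sll  -- RAW r2
[2] i2  mulh  -- no-port MUL/MUL
[3] i3  mul  -- RAW r3
[4] i4  sub  -- WAW r2
[5] i5,i6  or/sub  -- 2-wide
[6] i7,i8  xor/st  -- 2-wide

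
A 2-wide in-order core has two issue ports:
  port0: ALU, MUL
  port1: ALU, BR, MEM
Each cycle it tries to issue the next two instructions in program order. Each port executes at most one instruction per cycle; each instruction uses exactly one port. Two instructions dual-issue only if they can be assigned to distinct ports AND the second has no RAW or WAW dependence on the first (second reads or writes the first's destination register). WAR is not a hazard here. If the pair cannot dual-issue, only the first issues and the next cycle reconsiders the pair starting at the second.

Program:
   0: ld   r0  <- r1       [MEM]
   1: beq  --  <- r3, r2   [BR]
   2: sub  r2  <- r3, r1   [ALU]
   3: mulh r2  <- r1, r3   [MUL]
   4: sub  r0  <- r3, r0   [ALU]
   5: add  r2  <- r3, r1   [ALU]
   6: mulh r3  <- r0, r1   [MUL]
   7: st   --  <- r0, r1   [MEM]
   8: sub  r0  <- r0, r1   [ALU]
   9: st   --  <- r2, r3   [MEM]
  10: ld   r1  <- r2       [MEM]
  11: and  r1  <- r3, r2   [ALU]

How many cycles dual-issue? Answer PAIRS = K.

#0 head=0: ld.MEM i0 no-port MEM/BR
#1 head=1: beq.BR/sub.ALU i1+i2 pair
#2 head=3: mulh.MUL/sub.ALU i3+i4 pair
#3 head=5: add.ALU/mulh.MUL i5+i6 pair
#4 head=7: st.MEM/sub.ALU i7+i8 pair
#5 head=9: st.MEM i9 no-port MEM/MEM
#6 head=10: ld.MEM i10 WAW r1
#7 head=11: and.ALU i11 tail

PAIRS = 4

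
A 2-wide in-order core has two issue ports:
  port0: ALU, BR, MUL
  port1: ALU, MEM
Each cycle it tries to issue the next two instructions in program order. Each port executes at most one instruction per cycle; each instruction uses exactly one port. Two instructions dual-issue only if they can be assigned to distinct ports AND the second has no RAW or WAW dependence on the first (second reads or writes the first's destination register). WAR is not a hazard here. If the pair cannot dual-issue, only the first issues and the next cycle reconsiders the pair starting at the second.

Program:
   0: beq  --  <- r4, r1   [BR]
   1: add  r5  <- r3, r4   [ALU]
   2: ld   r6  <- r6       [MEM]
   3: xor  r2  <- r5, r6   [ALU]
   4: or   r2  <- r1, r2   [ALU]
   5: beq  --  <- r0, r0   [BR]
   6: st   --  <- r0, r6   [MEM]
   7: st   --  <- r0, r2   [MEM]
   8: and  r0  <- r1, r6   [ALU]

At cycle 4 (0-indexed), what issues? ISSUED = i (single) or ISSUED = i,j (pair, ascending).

t=0 i0,i1:beq.BR;add.ALU ; pair
t=1 i2:ld.MEM ; RAW r6
t=2 i3:xor.ALU ; RAW+WAW r2
t=3 i4,i5:or.ALU;beq.BR ; pair
t=4 i6:st.MEM ; no-port MEM/MEM
t=5 i7,i8:st.MEM;and.ALU ; pair

ISSUED = 6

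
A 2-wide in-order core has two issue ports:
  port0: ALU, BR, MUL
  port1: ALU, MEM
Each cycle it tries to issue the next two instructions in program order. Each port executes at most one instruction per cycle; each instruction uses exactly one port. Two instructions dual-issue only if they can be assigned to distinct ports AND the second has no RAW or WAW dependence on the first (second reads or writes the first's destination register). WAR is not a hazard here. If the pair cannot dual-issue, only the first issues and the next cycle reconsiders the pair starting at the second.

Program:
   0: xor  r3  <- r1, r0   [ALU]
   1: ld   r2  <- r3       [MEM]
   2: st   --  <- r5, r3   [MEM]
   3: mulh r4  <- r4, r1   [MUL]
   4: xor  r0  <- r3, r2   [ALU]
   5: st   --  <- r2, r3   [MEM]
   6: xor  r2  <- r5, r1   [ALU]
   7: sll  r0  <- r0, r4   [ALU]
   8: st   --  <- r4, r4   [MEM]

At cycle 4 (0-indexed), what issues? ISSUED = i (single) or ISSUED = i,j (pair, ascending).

  cy0 -> i0 (xor.ALU) RAW r3
  cy1 -> i1 (ld.MEM) no-port MEM/MEM
  cy2 -> i2+i3 (st.MEM+mulh.MUL) pair
  cy3 -> i4+i5 (xor.ALU+st.MEM) pair
  cy4 -> i6+i7 (xor.ALU+sll.ALU) pair
  cy5 -> i8 (st.MEM) tail

ISSUED = 6,7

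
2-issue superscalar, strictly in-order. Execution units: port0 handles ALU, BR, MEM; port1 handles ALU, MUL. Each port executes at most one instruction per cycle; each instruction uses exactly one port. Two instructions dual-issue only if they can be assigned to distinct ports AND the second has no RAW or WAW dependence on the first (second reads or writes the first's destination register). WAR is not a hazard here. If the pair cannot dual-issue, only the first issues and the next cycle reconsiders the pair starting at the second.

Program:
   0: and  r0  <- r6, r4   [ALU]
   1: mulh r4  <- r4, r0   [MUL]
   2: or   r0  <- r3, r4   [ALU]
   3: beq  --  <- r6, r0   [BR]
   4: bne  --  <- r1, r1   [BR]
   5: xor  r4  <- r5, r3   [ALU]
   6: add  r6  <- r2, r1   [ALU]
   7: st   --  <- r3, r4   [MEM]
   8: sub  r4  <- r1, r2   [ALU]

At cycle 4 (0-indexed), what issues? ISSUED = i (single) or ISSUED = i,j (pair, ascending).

ISSUED = 4,5

[0] i0  and  -- RAW r0
[1] i1  mulh  -- RAW r4
[2] i2  or  -- RAW r0
[3] i3  beq  -- no-port BR/BR
[4] i4+i5  bne;xor  -- dual
[5] i6+i7  add;st  -- dual
[6] i8  sub  -- tail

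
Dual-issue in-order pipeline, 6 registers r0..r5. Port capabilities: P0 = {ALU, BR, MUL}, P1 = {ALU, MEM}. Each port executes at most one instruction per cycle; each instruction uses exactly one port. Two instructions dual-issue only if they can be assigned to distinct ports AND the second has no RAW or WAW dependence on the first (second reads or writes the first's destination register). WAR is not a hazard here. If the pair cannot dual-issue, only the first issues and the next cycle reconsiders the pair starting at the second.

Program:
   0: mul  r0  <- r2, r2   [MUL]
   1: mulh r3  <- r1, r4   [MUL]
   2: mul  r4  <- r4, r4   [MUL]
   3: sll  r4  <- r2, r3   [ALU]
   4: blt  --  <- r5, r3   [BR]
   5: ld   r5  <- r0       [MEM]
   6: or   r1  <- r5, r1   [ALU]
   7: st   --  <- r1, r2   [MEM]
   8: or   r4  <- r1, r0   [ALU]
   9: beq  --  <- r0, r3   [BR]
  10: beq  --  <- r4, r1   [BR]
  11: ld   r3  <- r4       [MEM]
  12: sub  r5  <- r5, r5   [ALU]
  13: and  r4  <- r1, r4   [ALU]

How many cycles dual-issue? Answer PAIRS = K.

PAIRS = 4

t=0 i0:mul ; no-port MUL/MUL
t=1 i1:mulh ; no-port MUL/MUL
t=2 i2:mul ; WAW r4
t=3 i3&i4:sll blt ; 2-wide
t=4 i5:ld ; RAW r5
t=5 i6:or ; RAW r1
t=6 i7&i8:st or ; 2-wide
t=7 i9:beq ; no-port BR/BR
t=8 i10&i11:beq ld ; 2-wide
t=9 i12&i13:sub and ; 2-wide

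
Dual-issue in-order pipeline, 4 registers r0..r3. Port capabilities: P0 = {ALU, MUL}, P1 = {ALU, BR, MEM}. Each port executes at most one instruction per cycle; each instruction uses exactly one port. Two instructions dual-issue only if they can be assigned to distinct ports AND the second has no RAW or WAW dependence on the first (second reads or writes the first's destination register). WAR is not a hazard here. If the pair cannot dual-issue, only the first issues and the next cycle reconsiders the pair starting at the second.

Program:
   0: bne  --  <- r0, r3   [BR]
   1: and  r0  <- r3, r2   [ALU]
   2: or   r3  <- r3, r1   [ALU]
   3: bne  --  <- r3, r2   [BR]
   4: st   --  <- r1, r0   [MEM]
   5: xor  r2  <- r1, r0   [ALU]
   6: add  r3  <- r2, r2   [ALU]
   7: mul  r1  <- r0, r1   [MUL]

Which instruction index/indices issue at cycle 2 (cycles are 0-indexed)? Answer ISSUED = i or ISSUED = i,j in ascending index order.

t=0 i0&i1:bne.BR+and.ALU ; pair
t=1 i2:or.ALU ; RAW r3
t=2 i3:bne.BR ; no-port BR/MEM
t=3 i4&i5:st.MEM+xor.ALU ; pair
t=4 i6&i7:add.ALU+mul.MUL ; pair

ISSUED = 3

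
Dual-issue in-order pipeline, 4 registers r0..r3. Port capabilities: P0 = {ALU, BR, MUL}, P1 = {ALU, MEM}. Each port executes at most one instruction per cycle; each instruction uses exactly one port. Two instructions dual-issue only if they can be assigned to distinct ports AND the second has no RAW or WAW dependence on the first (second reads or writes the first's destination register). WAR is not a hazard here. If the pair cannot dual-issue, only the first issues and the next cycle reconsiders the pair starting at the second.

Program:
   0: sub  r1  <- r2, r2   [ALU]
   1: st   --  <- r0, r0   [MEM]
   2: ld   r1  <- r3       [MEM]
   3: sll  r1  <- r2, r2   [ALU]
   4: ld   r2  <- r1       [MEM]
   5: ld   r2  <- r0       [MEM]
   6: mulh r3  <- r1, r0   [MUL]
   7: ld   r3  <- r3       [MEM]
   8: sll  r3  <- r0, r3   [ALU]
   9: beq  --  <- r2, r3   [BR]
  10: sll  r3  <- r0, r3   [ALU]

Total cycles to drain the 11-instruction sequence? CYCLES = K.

[0] i0+i1  sub.ALU;st.MEM  -- pair
[1] i2  ld.MEM  -- WAW r1
[2] i3  sll.ALU  -- RAW r1
[3] i4  ld.MEM  -- no-port MEM/MEM
[4] i5+i6  ld.MEM;mulh.MUL  -- pair
[5] i7  ld.MEM  -- RAW+WAW r3
[6] i8  sll.ALU  -- RAW r3
[7] i9+i10  beq.BR;sll.ALU  -- pair

CYCLES = 8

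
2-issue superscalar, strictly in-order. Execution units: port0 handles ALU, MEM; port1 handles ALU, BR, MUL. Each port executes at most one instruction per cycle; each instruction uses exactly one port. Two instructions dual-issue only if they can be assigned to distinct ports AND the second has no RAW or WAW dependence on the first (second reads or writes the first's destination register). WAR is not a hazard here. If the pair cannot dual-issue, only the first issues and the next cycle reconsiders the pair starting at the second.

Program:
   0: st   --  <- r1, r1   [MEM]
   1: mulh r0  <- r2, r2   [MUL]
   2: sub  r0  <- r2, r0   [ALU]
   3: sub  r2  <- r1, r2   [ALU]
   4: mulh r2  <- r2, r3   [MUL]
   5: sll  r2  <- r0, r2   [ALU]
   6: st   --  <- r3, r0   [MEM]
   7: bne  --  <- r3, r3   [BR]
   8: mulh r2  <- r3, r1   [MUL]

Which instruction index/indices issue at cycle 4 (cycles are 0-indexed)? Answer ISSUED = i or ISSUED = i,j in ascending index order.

ISSUED = 7

[0] i0&i1  st mulh  -- 2-wide
[1] i2&i3  sub sub  -- 2-wide
[2] i4  mulh  -- RAW+WAW r2
[3] i5&i6  sll st  -- 2-wide
[4] i7  bne  -- no-port BR/MUL
[5] i8  mulh  -- tail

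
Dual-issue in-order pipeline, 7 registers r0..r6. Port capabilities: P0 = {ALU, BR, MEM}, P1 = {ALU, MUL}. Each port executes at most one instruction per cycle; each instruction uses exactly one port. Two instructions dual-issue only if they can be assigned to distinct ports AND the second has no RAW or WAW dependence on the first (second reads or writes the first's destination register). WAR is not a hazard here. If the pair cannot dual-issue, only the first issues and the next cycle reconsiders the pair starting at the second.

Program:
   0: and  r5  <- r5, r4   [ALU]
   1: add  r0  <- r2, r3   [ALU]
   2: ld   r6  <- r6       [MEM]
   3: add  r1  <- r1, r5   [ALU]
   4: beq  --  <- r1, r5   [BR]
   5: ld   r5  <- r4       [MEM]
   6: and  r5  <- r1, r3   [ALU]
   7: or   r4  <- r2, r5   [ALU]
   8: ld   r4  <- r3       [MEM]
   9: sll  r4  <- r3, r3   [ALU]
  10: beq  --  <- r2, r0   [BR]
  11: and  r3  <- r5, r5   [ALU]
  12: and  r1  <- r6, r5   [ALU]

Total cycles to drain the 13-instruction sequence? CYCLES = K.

  cy0 -> i0&i1 (and+add) 2-wide
  cy1 -> i2&i3 (ld+add) 2-wide
  cy2 -> i4 (beq) no-port BR/MEM
  cy3 -> i5 (ld) WAW r5
  cy4 -> i6 (and) RAW r5
  cy5 -> i7 (or) WAW r4
  cy6 -> i8 (ld) WAW r4
  cy7 -> i9&i10 (sll+beq) 2-wide
  cy8 -> i11&i12 (and+and) 2-wide

CYCLES = 9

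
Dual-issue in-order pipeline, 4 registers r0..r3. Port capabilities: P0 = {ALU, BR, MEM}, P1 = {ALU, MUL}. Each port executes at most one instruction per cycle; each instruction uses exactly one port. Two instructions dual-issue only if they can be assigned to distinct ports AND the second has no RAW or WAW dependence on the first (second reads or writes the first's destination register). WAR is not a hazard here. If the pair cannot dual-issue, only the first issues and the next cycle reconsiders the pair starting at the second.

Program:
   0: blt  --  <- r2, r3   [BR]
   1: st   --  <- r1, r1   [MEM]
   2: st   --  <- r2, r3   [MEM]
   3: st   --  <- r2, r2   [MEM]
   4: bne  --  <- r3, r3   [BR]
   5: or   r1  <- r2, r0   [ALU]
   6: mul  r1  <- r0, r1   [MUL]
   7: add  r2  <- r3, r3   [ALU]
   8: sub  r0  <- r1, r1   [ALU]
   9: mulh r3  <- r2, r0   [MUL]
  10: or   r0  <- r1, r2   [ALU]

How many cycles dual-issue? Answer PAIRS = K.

c0: i0 blt.BR  no-port BR/MEM
c1: i1 st.MEM  no-port MEM/MEM
c2: i2 st.MEM  no-port MEM/MEM
c3: i3 st.MEM  no-port MEM/BR
c4: i4/i5 bne.BR/or.ALU  dual
c5: i6/i7 mul.MUL/add.ALU  dual
c6: i8 sub.ALU  RAW r0
c7: i9/i10 mulh.MUL/or.ALU  dual

PAIRS = 3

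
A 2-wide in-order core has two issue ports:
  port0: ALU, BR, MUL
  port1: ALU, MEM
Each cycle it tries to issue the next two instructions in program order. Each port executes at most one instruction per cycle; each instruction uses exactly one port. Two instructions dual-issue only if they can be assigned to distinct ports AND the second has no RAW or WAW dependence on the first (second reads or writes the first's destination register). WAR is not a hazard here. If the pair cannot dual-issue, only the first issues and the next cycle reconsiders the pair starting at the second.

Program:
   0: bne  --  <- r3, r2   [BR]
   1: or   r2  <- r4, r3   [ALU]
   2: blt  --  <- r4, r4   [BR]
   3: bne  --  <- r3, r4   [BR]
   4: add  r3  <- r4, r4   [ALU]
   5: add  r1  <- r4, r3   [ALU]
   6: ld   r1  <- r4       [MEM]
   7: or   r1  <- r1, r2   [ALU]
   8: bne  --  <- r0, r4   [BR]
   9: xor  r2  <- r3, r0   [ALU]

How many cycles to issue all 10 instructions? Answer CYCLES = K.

CYCLES = 7

  cy0 -> i0+i1 (bne.BR/or.ALU) dual
  cy1 -> i2 (blt.BR) no-port BR/BR
  cy2 -> i3+i4 (bne.BR/add.ALU) dual
  cy3 -> i5 (add.ALU) WAW r1
  cy4 -> i6 (ld.MEM) RAW+WAW r1
  cy5 -> i7+i8 (or.ALU/bne.BR) dual
  cy6 -> i9 (xor.ALU) tail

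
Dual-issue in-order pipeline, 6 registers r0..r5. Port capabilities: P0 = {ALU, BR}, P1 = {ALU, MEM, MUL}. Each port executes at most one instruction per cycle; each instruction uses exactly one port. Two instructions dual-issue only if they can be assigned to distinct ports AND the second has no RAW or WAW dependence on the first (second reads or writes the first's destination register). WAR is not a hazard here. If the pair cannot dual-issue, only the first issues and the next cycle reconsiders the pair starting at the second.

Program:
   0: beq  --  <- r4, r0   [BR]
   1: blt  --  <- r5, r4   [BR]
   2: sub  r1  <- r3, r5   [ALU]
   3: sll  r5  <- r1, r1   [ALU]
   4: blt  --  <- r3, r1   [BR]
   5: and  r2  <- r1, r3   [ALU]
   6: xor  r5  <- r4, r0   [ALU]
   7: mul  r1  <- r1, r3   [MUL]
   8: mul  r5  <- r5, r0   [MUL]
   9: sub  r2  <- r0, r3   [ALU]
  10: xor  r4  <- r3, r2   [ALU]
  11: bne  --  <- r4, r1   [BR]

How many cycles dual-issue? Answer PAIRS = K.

#0 head=0: beq.BR i0 no-port BR/BR
#1 head=1: blt.BR/sub.ALU i1+i2 dual
#2 head=3: sll.ALU/blt.BR i3+i4 dual
#3 head=5: and.ALU/xor.ALU i5+i6 dual
#4 head=7: mul.MUL i7 no-port MUL/MUL
#5 head=8: mul.MUL/sub.ALU i8+i9 dual
#6 head=10: xor.ALU i10 RAW r4
#7 head=11: bne.BR i11 tail

PAIRS = 4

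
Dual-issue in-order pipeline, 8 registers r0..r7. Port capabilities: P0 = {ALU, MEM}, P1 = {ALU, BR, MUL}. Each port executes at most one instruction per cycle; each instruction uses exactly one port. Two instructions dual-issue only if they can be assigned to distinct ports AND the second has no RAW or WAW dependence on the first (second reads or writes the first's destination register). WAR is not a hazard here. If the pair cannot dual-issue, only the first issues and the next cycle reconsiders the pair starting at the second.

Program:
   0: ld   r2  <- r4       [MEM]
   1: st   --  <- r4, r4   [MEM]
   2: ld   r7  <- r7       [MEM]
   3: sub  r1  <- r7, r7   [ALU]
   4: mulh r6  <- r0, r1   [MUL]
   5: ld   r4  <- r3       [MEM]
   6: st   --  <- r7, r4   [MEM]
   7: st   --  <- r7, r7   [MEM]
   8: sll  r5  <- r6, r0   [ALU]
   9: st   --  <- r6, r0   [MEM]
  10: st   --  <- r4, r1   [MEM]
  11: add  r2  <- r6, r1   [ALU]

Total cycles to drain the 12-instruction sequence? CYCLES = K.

CYCLES = 9

t=0 i0:ld.MEM ; no-port MEM/MEM
t=1 i1:st.MEM ; no-port MEM/MEM
t=2 i2:ld.MEM ; RAW r7
t=3 i3:sub.ALU ; RAW r1
t=4 i4+i5:mulh.MUL+ld.MEM ; pair
t=5 i6:st.MEM ; no-port MEM/MEM
t=6 i7+i8:st.MEM+sll.ALU ; pair
t=7 i9:st.MEM ; no-port MEM/MEM
t=8 i10+i11:st.MEM+add.ALU ; pair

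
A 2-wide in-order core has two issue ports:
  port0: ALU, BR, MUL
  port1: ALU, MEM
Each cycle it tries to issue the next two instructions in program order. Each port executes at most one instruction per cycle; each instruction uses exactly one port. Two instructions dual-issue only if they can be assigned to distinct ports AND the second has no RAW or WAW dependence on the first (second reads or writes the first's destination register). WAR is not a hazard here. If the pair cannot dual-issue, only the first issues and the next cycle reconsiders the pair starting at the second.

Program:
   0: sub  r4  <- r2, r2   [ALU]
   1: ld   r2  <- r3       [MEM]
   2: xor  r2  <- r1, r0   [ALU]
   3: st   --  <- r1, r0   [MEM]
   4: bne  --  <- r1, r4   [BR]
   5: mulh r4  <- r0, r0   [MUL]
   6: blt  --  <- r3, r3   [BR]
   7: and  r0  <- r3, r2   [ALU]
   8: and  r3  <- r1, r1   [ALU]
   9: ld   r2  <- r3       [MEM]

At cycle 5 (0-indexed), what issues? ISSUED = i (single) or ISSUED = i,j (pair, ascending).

ISSUED = 8

[0] i0,i1  sub.ALU;ld.MEM  -- 2-wide
[1] i2,i3  xor.ALU;st.MEM  -- 2-wide
[2] i4  bne.BR  -- no-port BR/MUL
[3] i5  mulh.MUL  -- no-port MUL/BR
[4] i6,i7  blt.BR;and.ALU  -- 2-wide
[5] i8  and.ALU  -- RAW r3
[6] i9  ld.MEM  -- tail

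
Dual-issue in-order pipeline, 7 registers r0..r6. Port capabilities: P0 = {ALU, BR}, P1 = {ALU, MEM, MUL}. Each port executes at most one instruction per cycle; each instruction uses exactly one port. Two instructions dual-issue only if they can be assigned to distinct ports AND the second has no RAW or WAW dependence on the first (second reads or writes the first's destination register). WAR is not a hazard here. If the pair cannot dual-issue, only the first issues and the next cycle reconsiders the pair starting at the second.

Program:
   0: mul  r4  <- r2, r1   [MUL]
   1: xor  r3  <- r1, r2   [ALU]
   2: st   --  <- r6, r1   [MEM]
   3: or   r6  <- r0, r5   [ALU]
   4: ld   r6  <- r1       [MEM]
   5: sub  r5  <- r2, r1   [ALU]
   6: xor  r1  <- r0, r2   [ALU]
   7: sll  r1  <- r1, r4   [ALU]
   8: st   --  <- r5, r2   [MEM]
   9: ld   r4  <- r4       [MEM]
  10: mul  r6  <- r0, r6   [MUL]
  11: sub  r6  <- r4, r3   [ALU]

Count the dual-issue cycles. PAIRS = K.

0. mul.MUL+xor.ALU @i0+i1  | pair
1. st.MEM+or.ALU @i2+i3  | pair
2. ld.MEM+sub.ALU @i4+i5  | pair
3. xor.ALU @i6  | RAW+WAW r1
4. sll.ALU+st.MEM @i7+i8  | pair
5. ld.MEM @i9  | no-port MEM/MUL
6. mul.MUL @i10  | WAW r6
7. sub.ALU @i11  | tail

PAIRS = 4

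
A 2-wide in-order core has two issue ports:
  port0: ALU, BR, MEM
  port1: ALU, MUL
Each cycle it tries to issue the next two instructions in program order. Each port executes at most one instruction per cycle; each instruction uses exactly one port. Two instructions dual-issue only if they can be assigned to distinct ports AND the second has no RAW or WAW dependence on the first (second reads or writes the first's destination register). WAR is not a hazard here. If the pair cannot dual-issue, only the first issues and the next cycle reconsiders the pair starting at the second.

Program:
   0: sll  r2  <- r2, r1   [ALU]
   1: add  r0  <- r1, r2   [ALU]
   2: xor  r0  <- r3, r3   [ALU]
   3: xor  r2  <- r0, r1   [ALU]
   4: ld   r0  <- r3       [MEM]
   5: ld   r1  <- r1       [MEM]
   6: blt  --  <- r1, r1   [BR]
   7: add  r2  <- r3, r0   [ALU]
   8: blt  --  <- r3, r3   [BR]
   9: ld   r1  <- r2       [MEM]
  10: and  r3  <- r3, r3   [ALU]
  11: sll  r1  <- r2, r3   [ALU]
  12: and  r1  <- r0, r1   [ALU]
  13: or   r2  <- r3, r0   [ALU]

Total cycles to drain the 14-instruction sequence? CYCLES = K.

c0: i0 sll  RAW r2
c1: i1 add  WAW r0
c2: i2 xor  RAW r0
c3: i3/i4 xor/ld  pair
c4: i5 ld  no-port MEM/BR
c5: i6/i7 blt/add  pair
c6: i8 blt  no-port BR/MEM
c7: i9/i10 ld/and  pair
c8: i11 sll  RAW+WAW r1
c9: i12/i13 and/or  pair

CYCLES = 10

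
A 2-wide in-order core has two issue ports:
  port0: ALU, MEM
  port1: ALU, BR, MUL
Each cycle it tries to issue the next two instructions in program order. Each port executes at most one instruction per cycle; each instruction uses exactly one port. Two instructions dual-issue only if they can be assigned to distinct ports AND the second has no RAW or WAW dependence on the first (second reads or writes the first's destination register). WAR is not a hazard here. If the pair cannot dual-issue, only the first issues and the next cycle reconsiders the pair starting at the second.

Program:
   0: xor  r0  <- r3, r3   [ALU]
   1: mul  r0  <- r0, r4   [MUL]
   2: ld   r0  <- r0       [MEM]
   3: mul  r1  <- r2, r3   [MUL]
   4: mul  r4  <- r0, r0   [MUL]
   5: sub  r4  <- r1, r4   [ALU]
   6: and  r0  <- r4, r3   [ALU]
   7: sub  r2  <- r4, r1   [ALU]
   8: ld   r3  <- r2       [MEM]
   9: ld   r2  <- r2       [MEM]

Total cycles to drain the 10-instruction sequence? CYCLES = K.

CYCLES = 8

0. xor.ALU @i0  | RAW+WAW r0
1. mul.MUL @i1  | RAW+WAW r0
2. ld.MEM+mul.MUL @i2+i3  | pair
3. mul.MUL @i4  | RAW+WAW r4
4. sub.ALU @i5  | RAW r4
5. and.ALU+sub.ALU @i6+i7  | pair
6. ld.MEM @i8  | no-port MEM/MEM
7. ld.MEM @i9  | tail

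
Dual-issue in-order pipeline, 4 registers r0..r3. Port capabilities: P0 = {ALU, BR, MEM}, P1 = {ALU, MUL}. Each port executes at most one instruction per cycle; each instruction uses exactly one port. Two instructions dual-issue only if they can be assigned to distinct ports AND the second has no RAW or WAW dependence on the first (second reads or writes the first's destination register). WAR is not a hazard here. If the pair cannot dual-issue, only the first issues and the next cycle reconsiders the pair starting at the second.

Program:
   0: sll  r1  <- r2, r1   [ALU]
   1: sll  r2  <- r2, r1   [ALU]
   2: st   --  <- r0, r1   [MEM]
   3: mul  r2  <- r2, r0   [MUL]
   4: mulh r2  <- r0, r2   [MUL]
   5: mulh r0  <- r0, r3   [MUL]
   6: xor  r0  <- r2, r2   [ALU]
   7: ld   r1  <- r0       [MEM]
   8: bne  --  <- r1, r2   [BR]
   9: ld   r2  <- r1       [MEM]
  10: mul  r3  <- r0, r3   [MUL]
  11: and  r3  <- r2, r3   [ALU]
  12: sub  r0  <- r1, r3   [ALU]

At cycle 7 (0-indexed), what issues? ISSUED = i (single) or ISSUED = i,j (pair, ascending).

c0: i0 sll  RAW r1
c1: i1,i2 sll+st  2-wide
c2: i3 mul  no-port MUL/MUL
c3: i4 mulh  no-port MUL/MUL
c4: i5 mulh  WAW r0
c5: i6 xor  RAW r0
c6: i7 ld  no-port MEM/BR
c7: i8 bne  no-port BR/MEM
c8: i9,i10 ld+mul  2-wide
c9: i11 and  RAW r3
c10: i12 sub  tail

ISSUED = 8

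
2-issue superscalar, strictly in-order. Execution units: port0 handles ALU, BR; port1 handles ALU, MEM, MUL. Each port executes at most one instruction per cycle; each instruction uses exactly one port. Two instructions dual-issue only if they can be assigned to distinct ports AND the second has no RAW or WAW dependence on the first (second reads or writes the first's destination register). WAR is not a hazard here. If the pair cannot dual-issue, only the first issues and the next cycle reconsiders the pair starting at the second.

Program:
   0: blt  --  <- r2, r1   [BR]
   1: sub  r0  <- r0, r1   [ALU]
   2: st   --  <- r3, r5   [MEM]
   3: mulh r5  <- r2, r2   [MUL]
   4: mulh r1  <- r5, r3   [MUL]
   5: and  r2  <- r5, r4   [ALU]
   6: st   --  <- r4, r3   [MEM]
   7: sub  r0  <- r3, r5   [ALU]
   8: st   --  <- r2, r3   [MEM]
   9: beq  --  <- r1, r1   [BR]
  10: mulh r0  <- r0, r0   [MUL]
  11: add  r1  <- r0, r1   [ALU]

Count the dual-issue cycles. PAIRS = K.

t=0 i0&i1:blt/sub ; dual
t=1 i2:st ; no-port MEM/MUL
t=2 i3:mulh ; no-port MUL/MUL
t=3 i4&i5:mulh/and ; dual
t=4 i6&i7:st/sub ; dual
t=5 i8&i9:st/beq ; dual
t=6 i10:mulh ; RAW r0
t=7 i11:add ; tail

PAIRS = 4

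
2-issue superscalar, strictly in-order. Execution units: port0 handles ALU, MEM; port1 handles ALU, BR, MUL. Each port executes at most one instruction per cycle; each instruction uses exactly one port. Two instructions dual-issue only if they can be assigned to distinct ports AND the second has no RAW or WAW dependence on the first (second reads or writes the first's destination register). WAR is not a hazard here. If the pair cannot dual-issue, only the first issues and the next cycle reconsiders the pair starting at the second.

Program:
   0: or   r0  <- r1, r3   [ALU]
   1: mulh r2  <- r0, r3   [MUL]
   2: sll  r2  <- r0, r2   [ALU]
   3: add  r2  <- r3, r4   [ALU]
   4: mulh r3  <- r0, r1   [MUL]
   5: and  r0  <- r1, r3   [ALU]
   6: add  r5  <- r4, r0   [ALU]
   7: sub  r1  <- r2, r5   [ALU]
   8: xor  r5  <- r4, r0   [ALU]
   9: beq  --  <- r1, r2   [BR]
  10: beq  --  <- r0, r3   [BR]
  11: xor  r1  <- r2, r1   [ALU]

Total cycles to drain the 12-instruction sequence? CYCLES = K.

#0 head=0: or.ALU i0 RAW r0
#1 head=1: mulh.MUL i1 RAW+WAW r2
#2 head=2: sll.ALU i2 WAW r2
#3 head=3: add.ALU/mulh.MUL i3+i4 pair
#4 head=5: and.ALU i5 RAW r0
#5 head=6: add.ALU i6 RAW r5
#6 head=7: sub.ALU/xor.ALU i7+i8 pair
#7 head=9: beq.BR i9 no-port BR/BR
#8 head=10: beq.BR/xor.ALU i10+i11 pair

CYCLES = 9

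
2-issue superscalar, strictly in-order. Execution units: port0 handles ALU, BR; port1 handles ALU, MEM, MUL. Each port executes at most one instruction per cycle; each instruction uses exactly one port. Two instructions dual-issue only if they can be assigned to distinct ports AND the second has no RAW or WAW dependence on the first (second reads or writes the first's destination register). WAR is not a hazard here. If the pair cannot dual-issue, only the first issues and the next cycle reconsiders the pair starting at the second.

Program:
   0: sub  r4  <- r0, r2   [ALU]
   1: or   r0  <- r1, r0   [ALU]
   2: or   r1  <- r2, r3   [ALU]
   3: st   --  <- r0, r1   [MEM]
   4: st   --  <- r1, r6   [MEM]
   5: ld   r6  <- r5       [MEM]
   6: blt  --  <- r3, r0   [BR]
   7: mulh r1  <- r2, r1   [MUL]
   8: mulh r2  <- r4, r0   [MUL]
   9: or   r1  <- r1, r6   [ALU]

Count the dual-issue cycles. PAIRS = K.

#0 head=0: sub.ALU+or.ALU i0&i1 dual
#1 head=2: or.ALU i2 RAW r1
#2 head=3: st.MEM i3 no-port MEM/MEM
#3 head=4: st.MEM i4 no-port MEM/MEM
#4 head=5: ld.MEM+blt.BR i5&i6 dual
#5 head=7: mulh.MUL i7 no-port MUL/MUL
#6 head=8: mulh.MUL+or.ALU i8&i9 dual

PAIRS = 3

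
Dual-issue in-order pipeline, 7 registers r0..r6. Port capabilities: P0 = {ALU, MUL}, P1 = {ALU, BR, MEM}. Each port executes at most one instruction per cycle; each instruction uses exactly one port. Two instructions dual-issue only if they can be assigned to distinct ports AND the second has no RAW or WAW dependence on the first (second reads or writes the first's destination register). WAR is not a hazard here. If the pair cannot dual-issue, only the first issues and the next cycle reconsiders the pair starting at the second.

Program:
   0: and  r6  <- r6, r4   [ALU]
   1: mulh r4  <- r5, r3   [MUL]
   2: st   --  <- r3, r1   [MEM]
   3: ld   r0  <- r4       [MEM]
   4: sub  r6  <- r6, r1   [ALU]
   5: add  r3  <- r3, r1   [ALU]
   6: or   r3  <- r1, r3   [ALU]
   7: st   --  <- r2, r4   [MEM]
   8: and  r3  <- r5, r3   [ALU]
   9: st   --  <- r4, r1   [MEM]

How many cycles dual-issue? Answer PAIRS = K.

PAIRS = 4

[0] i0/i1  and/mulh  -- 2-wide
[1] i2  st  -- no-port MEM/MEM
[2] i3/i4  ld/sub  -- 2-wide
[3] i5  add  -- RAW+WAW r3
[4] i6/i7  or/st  -- 2-wide
[5] i8/i9  and/st  -- 2-wide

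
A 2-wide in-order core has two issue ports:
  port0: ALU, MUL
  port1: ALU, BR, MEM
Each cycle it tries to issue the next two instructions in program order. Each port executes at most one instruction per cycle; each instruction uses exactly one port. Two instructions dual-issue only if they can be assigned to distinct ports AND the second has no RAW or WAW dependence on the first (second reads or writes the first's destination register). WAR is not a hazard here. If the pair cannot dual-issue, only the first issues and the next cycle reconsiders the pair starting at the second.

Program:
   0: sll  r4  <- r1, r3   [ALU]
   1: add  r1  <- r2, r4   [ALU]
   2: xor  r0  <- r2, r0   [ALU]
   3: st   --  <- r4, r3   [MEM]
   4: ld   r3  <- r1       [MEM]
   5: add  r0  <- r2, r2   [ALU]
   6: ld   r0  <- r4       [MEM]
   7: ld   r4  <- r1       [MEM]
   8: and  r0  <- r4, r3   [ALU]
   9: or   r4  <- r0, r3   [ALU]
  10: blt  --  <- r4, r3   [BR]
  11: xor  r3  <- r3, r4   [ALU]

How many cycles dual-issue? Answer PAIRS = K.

PAIRS = 3

  cy0 -> i0 (sll) RAW r4
  cy1 -> i1/i2 (add;xor) pair
  cy2 -> i3 (st) no-port MEM/MEM
  cy3 -> i4/i5 (ld;add) pair
  cy4 -> i6 (ld) no-port MEM/MEM
  cy5 -> i7 (ld) RAW r4
  cy6 -> i8 (and) RAW r0
  cy7 -> i9 (or) RAW r4
  cy8 -> i10/i11 (blt;xor) pair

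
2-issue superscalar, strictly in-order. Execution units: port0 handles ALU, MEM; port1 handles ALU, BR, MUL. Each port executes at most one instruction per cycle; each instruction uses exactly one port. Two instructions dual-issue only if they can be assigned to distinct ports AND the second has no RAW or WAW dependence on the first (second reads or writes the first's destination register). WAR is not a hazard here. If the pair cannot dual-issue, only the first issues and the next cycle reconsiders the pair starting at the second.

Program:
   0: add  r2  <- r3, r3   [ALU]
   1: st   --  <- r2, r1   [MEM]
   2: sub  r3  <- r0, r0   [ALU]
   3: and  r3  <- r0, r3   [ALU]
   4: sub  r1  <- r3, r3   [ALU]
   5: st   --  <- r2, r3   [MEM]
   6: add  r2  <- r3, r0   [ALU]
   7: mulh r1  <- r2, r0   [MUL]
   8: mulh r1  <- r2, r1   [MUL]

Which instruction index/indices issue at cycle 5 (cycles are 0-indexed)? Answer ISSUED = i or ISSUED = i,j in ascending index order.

#0 head=0: add.ALU i0 RAW r2
#1 head=1: st.MEM sub.ALU i1/i2 2-wide
#2 head=3: and.ALU i3 RAW r3
#3 head=4: sub.ALU st.MEM i4/i5 2-wide
#4 head=6: add.ALU i6 RAW r2
#5 head=7: mulh.MUL i7 no-port MUL/MUL
#6 head=8: mulh.MUL i8 tail

ISSUED = 7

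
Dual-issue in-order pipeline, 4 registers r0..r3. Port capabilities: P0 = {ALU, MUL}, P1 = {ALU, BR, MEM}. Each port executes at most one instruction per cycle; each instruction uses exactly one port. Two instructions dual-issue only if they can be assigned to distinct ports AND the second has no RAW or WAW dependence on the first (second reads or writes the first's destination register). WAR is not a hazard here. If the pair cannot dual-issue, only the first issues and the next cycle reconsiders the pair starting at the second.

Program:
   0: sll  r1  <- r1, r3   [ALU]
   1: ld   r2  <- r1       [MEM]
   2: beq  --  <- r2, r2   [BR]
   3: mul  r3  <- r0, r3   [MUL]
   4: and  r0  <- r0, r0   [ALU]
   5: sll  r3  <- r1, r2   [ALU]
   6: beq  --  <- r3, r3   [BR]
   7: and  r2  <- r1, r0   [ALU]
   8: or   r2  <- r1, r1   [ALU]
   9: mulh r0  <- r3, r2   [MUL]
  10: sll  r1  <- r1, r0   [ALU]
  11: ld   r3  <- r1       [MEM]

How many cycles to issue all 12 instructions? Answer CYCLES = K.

c0: i0 sll  RAW r1
c1: i1 ld  no-port MEM/BR
c2: i2&i3 beq+mul  dual
c3: i4&i5 and+sll  dual
c4: i6&i7 beq+and  dual
c5: i8 or  RAW r2
c6: i9 mulh  RAW r0
c7: i10 sll  RAW r1
c8: i11 ld  tail

CYCLES = 9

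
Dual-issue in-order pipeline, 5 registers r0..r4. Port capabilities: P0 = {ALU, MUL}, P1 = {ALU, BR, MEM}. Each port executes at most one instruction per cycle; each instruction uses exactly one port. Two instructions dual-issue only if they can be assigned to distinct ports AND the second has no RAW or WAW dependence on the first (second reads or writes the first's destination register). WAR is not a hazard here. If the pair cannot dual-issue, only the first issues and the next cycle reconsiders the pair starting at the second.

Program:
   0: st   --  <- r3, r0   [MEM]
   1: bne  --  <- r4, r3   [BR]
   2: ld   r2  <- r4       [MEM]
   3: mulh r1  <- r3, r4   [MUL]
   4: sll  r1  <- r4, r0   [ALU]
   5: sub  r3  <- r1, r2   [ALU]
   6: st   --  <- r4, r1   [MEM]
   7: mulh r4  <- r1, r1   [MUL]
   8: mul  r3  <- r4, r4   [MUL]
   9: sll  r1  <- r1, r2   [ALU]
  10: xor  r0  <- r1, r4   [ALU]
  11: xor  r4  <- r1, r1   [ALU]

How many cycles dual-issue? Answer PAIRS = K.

PAIRS = 4

[0] i0  st  -- no-port MEM/BR
[1] i1  bne  -- no-port BR/MEM
[2] i2&i3  ld+mulh  -- 2-wide
[3] i4  sll  -- RAW r1
[4] i5&i6  sub+st  -- 2-wide
[5] i7  mulh  -- no-port MUL/MUL
[6] i8&i9  mul+sll  -- 2-wide
[7] i10&i11  xor+xor  -- 2-wide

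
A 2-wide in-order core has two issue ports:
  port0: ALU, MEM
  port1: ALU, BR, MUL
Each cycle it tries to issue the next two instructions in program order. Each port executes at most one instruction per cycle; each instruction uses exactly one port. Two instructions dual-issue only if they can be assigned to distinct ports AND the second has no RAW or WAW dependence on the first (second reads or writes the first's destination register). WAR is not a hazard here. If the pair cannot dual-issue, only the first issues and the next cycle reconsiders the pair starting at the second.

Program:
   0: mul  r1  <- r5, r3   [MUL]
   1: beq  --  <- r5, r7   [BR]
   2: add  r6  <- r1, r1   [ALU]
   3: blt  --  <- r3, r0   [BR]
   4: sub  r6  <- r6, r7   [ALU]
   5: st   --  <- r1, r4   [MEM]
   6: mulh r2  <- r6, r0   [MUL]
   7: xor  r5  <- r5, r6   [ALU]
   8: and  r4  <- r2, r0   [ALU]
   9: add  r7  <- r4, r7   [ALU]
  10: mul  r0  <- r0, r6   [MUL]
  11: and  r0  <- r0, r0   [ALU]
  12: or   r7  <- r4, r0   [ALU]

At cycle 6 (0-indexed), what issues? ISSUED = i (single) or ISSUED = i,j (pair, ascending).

c0: i0 mul.MUL  no-port MUL/BR
c1: i1+i2 beq.BR;add.ALU  dual
c2: i3+i4 blt.BR;sub.ALU  dual
c3: i5+i6 st.MEM;mulh.MUL  dual
c4: i7+i8 xor.ALU;and.ALU  dual
c5: i9+i10 add.ALU;mul.MUL  dual
c6: i11 and.ALU  RAW r0
c7: i12 or.ALU  tail

ISSUED = 11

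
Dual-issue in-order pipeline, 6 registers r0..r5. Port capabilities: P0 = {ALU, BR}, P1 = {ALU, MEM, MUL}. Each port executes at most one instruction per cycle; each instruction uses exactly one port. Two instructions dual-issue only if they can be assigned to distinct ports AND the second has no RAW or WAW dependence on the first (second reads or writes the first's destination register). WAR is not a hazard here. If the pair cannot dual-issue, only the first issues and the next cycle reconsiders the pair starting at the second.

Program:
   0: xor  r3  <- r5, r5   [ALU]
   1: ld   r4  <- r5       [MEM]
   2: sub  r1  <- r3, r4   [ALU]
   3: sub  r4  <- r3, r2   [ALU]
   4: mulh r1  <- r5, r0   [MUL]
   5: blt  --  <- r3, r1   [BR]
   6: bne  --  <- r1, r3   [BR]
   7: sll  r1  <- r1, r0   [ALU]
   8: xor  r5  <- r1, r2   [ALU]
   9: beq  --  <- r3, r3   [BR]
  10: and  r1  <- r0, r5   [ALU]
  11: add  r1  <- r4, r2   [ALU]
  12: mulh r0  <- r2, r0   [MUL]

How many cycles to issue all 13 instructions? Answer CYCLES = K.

#0 head=0: xor/ld i0,i1 pair
#1 head=2: sub/sub i2,i3 pair
#2 head=4: mulh i4 RAW r1
#3 head=5: blt i5 no-port BR/BR
#4 head=6: bne/sll i6,i7 pair
#5 head=8: xor/beq i8,i9 pair
#6 head=10: and i10 WAW r1
#7 head=11: add/mulh i11,i12 pair

CYCLES = 8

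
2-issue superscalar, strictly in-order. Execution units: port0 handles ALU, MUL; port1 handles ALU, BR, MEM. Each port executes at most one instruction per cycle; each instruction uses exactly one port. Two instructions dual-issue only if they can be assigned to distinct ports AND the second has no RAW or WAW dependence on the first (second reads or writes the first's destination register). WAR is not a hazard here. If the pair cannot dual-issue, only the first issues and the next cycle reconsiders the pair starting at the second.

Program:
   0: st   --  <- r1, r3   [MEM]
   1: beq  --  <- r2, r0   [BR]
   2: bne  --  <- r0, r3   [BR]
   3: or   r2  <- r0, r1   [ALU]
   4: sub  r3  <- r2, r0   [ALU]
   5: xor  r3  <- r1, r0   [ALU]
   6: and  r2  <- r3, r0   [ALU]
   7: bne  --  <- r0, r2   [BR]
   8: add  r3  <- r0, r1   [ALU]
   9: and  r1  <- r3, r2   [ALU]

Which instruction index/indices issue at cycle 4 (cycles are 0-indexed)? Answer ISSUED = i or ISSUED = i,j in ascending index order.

0. st.MEM @i0  | no-port MEM/BR
1. beq.BR @i1  | no-port BR/BR
2. bne.BR/or.ALU @i2&i3  | 2-wide
3. sub.ALU @i4  | WAW r3
4. xor.ALU @i5  | RAW r3
5. and.ALU @i6  | RAW r2
6. bne.BR/add.ALU @i7&i8  | 2-wide
7. and.ALU @i9  | tail

ISSUED = 5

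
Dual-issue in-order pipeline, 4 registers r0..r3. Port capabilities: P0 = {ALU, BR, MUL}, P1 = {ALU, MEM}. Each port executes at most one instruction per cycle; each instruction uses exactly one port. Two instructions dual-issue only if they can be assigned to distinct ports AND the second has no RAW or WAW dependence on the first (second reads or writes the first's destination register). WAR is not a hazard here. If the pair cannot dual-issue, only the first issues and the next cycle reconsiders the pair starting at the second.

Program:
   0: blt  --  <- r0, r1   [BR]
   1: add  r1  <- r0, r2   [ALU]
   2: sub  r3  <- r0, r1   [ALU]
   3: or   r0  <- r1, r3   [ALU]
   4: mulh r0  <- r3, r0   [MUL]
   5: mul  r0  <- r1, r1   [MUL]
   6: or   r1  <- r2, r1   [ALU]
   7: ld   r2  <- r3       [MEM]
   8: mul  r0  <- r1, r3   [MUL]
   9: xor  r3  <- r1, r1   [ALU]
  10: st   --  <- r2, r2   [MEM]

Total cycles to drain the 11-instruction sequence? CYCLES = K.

#0 head=0: blt.BR+add.ALU i0+i1 pair
#1 head=2: sub.ALU i2 RAW r3
#2 head=3: or.ALU i3 RAW+WAW r0
#3 head=4: mulh.MUL i4 no-port MUL/MUL
#4 head=5: mul.MUL+or.ALU i5+i6 pair
#5 head=7: ld.MEM+mul.MUL i7+i8 pair
#6 head=9: xor.ALU+st.MEM i9+i10 pair

CYCLES = 7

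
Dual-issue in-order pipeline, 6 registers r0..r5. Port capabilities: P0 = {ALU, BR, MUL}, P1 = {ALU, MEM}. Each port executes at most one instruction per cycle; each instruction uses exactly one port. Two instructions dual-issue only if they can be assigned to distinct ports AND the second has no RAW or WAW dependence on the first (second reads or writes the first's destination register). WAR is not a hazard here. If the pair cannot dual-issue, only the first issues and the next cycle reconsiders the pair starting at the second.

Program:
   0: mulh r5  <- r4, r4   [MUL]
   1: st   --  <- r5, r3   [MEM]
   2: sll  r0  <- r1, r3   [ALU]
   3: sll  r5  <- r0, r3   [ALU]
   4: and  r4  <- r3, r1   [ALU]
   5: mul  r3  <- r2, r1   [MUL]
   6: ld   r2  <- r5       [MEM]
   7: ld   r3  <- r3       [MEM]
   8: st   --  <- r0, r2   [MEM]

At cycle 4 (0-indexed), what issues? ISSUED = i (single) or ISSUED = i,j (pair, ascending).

ISSUED = 7

0. mulh @i0  | RAW r5
1. st;sll @i1&i2  | 2-wide
2. sll;and @i3&i4  | 2-wide
3. mul;ld @i5&i6  | 2-wide
4. ld @i7  | no-port MEM/MEM
5. st @i8  | tail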